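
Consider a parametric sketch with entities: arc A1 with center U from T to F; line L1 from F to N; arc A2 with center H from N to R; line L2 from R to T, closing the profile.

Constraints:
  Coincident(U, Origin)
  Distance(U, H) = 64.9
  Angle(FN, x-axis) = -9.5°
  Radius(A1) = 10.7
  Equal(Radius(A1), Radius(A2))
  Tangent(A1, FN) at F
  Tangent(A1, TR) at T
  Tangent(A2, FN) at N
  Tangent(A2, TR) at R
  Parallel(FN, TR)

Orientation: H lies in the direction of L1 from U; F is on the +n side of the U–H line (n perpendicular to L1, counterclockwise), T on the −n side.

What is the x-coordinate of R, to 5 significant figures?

62.244

The slot axis is L1's direction at -9.5°, so u = (cos -9.5°, sin -9.5°) = (0.98629, -0.16505) and n = (−sin -9.5°, cos -9.5°) = (0.16505, 0.98629). U is at the origin and H lies 64.9 along u from U, so H = 64.9·u = (64.010, -10.712). Tangency of A1 to both parallel lines with radius 10.7 puts F and T at U ± 10.7·n: F = (1.7660, 10.553), T = (-1.7660, -10.553). Equal radii place N and R the same way about H: N = H + 10.7·n = (65.776, -0.15833), R = H − 10.7·n = (62.244, -21.265). So R.x = 62.244.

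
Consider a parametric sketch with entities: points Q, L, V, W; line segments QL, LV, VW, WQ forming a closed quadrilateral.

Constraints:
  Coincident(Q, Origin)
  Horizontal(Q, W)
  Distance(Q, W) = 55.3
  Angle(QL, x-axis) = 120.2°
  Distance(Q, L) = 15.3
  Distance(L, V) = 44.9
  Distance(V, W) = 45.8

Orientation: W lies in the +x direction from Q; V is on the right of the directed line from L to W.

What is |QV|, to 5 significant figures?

29.624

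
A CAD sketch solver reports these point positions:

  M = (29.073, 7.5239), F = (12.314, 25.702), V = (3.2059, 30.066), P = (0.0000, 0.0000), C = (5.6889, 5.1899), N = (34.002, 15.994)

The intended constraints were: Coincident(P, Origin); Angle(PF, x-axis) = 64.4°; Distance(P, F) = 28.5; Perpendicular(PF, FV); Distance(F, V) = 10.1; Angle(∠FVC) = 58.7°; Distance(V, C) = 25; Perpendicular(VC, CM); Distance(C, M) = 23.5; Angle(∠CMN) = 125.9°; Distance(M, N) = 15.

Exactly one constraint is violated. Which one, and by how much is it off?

Distance(M, N) = 15 — off by 5.20.

P = (0.00, 0.00) ✓; PF at 64.40° ✓; |PF| = 28.50 ✓; ∠(PF, FV) = 90.00° ✓; |FV| = 10.10 ✓; ∠FVC = 58.70° ✓; |VC| = 25.00 ✓; ∠(VC, CM) = 90.00° ✓; |CM| = 23.50 ✓; ∠CMN = 125.9° ✓; |MN| = 9.800 ✗.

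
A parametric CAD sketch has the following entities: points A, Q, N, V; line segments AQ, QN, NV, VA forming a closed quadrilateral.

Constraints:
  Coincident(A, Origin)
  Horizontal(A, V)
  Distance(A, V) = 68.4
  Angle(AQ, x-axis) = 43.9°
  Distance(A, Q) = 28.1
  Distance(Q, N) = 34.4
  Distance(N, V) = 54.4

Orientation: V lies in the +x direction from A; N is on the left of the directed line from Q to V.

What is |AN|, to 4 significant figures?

62.30

Checks: |QN| = 34.40 ✓; |NV| = 54.40 ✓.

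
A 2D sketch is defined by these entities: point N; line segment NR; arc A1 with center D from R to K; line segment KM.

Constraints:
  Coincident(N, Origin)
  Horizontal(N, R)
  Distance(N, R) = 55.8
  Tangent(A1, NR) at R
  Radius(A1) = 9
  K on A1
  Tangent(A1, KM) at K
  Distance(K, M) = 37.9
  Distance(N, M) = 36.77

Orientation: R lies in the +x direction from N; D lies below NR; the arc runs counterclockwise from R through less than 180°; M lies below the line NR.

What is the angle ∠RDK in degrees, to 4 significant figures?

44.46°

N is at the origin; NR is horizontal with |NR| = 55.8 and R on the +x side, so R = (55.80, 0.000). The tangent condition forces DR to be normal to NR, so D = R + (0, -9) = (55.80, -9.000). Since DK ⟂ KM (tangency), |DM| = √(9.0² + 37.9²) = 38.95 regardless of where K sits on A1. So M lies on both circle(N, 36.77) and circle(D, 38.95); the below-NR intersection is M = (22.45, -29.12). K is the foot of the tangent from M: K = (49.50, -2.577).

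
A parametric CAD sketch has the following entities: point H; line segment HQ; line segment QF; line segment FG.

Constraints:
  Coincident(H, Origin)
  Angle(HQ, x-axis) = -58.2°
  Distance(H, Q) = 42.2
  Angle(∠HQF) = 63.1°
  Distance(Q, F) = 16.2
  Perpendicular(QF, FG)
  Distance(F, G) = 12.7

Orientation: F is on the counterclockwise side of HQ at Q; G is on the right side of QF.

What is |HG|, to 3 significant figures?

50.4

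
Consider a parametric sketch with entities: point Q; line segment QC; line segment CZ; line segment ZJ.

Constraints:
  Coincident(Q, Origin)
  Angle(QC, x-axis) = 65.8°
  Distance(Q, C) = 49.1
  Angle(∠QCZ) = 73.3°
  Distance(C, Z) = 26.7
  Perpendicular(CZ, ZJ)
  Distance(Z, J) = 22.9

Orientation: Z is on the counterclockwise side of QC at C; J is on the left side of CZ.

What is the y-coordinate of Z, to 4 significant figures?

48.27

Q is at the origin; QC runs at 65.8° with length 49.1, so C = 49.1·(cos 65.8°, sin 65.8°) = (20.13, 44.79). ∠QCZ = 73.3°, so CZ runs at 65.8° + (180° − 73.3°) = 172.5° from the x-axis; with |CZ| = 26.7, Z = C + 26.7·(cos 172.5°, sin 172.5°) = (-6.344, 48.27). So Z.y = 48.27.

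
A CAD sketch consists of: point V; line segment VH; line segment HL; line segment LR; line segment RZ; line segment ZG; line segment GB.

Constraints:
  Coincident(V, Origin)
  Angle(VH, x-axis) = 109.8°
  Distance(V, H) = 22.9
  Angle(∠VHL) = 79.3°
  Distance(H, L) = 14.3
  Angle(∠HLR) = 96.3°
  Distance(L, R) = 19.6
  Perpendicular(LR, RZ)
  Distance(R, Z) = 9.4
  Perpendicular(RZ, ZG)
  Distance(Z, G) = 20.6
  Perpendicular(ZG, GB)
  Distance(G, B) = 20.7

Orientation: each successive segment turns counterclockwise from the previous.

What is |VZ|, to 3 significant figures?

3.48

∠HLR = 96.3° gives LR at -65.8° from the x-axis; with |LR| = 19.6, R = (-12.0, -3.59). LR ⟂ RZ, so RZ runs at 24.2°; with |RZ| = 9.4, Z = (-3.47, 0.264). Then |VZ| = |Z − V| = 3.48.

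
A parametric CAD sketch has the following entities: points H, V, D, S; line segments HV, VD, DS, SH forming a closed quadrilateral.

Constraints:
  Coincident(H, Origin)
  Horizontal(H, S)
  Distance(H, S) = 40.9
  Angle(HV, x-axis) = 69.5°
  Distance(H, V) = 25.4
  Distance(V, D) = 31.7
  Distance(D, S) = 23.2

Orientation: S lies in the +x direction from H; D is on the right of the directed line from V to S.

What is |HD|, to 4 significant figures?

19.66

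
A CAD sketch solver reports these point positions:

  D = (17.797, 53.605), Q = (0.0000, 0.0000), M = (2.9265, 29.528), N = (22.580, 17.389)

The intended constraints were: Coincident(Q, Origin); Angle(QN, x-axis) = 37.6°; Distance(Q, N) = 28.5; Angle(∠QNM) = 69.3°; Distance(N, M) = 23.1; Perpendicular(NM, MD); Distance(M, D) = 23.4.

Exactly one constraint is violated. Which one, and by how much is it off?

Distance(M, D) = 23.4 — off by 4.90.

Q = (0.00, 0.00) ✓; QN at 37.60° ✓; |QN| = 28.50 ✓; ∠QNM = 69.30° ✓; |NM| = 23.10 ✓; ∠(NM, MD) = 90.00° ✓; |MD| = 28.30 ✗.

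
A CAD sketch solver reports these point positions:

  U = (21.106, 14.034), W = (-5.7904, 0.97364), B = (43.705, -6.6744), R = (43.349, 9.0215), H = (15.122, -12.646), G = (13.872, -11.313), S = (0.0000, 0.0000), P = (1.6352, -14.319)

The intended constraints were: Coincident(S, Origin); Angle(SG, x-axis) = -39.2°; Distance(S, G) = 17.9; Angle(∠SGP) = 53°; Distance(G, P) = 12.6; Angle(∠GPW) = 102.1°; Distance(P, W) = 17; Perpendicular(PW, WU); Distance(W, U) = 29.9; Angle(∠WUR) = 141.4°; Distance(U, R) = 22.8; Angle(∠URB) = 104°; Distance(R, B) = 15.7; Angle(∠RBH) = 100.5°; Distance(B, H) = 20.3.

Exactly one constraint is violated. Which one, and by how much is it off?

Distance(B, H) = 20.3 — off by 8.90.

S = (0.00, 0.00) ✓; SG at -39.20° ✓; |SG| = 17.90 ✓; ∠SGP = 53.00° ✓; |GP| = 12.60 ✓; ∠GPW = 102.1° ✓; |PW| = 17.00 ✓; ∠(PW, WU) = 90.00° ✓; |WU| = 29.90 ✓; ∠WUR = 141.4° ✓; |UR| = 22.80 ✓; ∠URB = 104.0° ✓; |RB| = 15.70 ✓; ∠RBH = 100.5° ✓; |BH| = 29.20 ✗.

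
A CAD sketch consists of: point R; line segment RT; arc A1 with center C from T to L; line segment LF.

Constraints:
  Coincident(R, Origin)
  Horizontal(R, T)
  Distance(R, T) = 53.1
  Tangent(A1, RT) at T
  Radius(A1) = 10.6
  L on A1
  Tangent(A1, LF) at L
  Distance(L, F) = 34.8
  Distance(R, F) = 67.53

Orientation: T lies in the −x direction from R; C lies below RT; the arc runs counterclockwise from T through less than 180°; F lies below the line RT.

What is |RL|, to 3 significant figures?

64.5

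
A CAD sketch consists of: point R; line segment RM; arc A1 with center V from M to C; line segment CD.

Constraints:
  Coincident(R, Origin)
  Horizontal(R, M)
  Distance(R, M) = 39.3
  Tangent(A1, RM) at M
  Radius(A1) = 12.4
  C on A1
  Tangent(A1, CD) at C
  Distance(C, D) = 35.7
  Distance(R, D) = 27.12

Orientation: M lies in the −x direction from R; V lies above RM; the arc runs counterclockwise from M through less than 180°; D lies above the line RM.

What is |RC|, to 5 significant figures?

31.239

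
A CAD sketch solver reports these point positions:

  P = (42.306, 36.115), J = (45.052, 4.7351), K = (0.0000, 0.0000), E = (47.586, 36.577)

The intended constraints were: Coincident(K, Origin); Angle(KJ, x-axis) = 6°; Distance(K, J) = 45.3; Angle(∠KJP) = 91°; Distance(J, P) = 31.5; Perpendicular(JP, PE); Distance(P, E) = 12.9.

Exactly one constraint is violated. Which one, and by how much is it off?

Distance(P, E) = 12.9 — off by 7.60.

K = (0.00, 0.00) ✓; KJ at 6.000° ✓; |KJ| = 45.30 ✓; ∠KJP = 91.00° ✓; |JP| = 31.50 ✓; ∠(JP, PE) = 90.00° ✓; |PE| = 5.300 ✗.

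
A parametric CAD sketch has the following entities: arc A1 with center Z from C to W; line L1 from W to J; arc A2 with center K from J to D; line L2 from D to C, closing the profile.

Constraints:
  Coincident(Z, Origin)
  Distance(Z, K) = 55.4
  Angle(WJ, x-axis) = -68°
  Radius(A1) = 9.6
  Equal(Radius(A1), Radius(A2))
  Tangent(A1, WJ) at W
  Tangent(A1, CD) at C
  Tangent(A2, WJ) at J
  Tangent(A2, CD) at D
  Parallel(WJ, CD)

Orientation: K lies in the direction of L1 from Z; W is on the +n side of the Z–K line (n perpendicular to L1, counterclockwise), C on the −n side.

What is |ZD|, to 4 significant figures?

56.23

Tangency of A1 to both parallel lines with radius 9.6 puts W and C at Z ± 9.6·n: W = (8.901, 3.596), C = (-8.901, -3.596). Equal radii place J and D the same way about K: J = K + 9.6·n = (29.65, -47.77), D = K − 9.6·n = (11.85, -54.96). Then |ZD| = |D − Z| = 56.23.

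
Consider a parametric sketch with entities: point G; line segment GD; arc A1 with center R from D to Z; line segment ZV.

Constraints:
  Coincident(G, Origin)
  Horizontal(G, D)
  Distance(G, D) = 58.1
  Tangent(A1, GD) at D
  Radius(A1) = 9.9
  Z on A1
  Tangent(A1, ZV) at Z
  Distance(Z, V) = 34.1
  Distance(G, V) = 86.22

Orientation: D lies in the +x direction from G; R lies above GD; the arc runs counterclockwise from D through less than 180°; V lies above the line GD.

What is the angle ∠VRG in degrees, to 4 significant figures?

130.2°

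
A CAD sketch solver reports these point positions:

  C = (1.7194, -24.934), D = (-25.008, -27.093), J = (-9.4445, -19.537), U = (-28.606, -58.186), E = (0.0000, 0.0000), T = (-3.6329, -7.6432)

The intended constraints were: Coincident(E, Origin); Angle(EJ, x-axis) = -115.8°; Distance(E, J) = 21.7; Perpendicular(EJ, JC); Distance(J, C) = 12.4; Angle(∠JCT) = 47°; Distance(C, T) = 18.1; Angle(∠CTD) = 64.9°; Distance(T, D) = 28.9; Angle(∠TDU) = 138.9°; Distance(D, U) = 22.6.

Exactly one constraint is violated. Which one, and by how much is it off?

Distance(D, U) = 22.6 — off by 8.70.

E = (0.00, 0.00) ✓; EJ at -115.8° ✓; |EJ| = 21.70 ✓; ∠(EJ, JC) = 90.00° ✓; |JC| = 12.40 ✓; ∠JCT = 47.00° ✓; |CT| = 18.10 ✓; ∠CTD = 64.90° ✓; |TD| = 28.90 ✓; ∠TDU = 138.9° ✓; |DU| = 31.30 ✗.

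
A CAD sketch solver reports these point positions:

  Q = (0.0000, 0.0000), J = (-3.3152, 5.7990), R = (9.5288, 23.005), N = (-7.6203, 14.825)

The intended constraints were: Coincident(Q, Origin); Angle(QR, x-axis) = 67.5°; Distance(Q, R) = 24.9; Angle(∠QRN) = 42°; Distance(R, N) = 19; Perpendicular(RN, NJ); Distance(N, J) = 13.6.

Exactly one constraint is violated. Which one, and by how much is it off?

Distance(N, J) = 13.6 — off by 3.60.

Q = (0.00, 0.00) ✓; QR at 67.50° ✓; |QR| = 24.90 ✓; ∠QRN = 42.00° ✓; |RN| = 19.00 ✓; ∠(RN, NJ) = 90.00° ✓; |NJ| = 10.00 ✗.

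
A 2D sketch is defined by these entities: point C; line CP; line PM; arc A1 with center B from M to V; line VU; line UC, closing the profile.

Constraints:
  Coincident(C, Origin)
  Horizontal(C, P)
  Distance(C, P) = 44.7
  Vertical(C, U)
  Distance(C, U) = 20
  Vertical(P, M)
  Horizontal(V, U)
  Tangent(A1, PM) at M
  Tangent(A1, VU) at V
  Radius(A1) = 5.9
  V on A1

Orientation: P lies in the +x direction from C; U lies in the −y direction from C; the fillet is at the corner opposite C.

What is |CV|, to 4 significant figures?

43.65

C is at the origin; C and P share the same y with |CP| = 44.7 and P on the +x side, so P = (44.70, 0.000). CU is vertical with |CU| = 20.0 and U on the −y side, so U = (0.000, -20.00). The virtual corner opposite C is at (44.70, -20.00). The tangent condition forces BM to be normal to PM and the tangent condition forces BV to be normal to VU, with radius 5.9, so the center B sits 5.9 in from both sides at B = (38.80, -14.10). That places the tangent points at M = (44.70, -14.10) on PM and V = (38.80, -20.00) on VU. Then |CV| = |V − C| = 43.65.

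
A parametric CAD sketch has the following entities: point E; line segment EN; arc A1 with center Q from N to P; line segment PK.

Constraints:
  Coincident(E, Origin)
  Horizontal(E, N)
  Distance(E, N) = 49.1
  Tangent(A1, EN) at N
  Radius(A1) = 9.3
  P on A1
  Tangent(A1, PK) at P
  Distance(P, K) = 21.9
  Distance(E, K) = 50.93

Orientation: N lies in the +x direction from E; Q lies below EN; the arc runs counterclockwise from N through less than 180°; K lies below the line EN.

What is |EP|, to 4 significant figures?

40.91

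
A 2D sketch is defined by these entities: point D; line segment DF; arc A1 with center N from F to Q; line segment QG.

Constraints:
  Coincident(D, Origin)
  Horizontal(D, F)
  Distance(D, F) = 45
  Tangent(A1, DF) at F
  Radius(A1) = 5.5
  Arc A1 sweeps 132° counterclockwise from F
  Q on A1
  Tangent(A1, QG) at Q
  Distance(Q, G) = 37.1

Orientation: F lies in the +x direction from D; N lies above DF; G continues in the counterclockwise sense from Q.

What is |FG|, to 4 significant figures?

42.20

D is at the origin; DF is horizontal with |DF| = 45.0 and F on the +x side, so F = (45.00, 0.000). The tangent condition forces NF to be normal to DF, so N = F + (0, 5.5) = (45.00, 5.500). On A1, F sits at bearing -90° from N; a 132° counterclockwise sweep puts Q at bearing 42°, so Q = N + 5.5·(cos 42°, sin 42°) = (49.09, 9.180). A1 meets QG tangentially, so NQ is at right angles to QG, so QG runs along (−sin 42°, cos 42°); with |QG| = 37.1, G = (24.26, 36.75). Then |FG| = |G − F| = 42.20.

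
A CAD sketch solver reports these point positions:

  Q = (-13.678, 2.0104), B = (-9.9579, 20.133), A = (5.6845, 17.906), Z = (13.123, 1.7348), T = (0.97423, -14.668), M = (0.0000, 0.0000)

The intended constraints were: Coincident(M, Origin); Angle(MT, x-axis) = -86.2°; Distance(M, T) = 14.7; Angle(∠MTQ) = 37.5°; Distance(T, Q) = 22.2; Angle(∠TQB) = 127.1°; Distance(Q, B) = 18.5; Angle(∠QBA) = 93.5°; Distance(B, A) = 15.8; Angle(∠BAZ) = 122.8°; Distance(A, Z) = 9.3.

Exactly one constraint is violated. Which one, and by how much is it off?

Distance(A, Z) = 9.3 — off by 8.50.

M = (0.00, 0.00) ✓; MT at -86.20° ✓; |MT| = 14.70 ✓; ∠MTQ = 37.50° ✓; |TQ| = 22.20 ✓; ∠TQB = 127.1° ✓; |QB| = 18.50 ✓; ∠QBA = 93.50° ✓; |BA| = 15.80 ✓; ∠BAZ = 122.8° ✓; |AZ| = 17.80 ✗.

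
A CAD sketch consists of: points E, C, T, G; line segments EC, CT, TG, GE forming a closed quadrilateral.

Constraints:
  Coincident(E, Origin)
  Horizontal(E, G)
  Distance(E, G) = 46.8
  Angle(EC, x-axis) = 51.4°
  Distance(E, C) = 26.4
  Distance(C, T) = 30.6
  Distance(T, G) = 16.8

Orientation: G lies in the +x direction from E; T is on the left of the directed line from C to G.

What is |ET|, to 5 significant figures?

49.752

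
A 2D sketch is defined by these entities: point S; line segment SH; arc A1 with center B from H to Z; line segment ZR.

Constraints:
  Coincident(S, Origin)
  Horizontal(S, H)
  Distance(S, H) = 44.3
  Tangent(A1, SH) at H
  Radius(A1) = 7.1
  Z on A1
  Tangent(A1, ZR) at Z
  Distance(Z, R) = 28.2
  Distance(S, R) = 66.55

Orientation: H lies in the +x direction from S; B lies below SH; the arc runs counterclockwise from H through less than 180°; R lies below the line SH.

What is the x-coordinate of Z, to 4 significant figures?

39.03

Checks: |BH| = 7.100 ✓; |BZ| = 7.100 ✓; ∠(BZ, ZR) = 90.00° ✓; |ZR| = 28.20 ✓; |SR| = 66.55 ✓.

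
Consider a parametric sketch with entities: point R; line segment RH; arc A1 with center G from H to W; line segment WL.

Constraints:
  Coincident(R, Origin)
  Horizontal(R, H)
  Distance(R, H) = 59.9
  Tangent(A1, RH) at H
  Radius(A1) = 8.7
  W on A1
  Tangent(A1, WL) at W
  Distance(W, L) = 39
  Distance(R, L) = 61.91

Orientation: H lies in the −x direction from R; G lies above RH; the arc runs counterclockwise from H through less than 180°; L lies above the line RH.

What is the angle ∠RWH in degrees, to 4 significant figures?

133.9°

Checks: |GW| = 8.700 ✓; ∠(GW, WL) = 90.00° ✓; |WL| = 39.00 ✓; |RL| = 61.91 ✓.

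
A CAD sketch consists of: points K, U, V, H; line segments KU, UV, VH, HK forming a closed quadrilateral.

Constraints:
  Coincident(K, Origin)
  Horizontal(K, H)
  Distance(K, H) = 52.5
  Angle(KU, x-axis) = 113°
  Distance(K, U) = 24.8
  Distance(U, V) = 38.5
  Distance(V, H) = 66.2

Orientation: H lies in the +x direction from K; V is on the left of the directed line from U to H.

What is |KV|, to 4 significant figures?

55.21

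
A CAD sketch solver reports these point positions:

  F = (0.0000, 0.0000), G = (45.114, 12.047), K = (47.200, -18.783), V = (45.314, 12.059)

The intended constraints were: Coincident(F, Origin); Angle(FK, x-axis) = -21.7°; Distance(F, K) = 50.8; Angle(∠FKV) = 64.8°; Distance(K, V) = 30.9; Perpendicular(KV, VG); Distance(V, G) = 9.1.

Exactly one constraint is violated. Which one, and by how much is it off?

Distance(V, G) = 9.1 — off by 8.90.

F = (0.00, 0.00) ✓; FK at -21.70° ✓; |FK| = 50.80 ✓; ∠FKV = 64.80° ✓; |KV| = 30.90 ✓; ∠(KV, VG) = 89.93° ✓; |VG| = 0.2004 ✗.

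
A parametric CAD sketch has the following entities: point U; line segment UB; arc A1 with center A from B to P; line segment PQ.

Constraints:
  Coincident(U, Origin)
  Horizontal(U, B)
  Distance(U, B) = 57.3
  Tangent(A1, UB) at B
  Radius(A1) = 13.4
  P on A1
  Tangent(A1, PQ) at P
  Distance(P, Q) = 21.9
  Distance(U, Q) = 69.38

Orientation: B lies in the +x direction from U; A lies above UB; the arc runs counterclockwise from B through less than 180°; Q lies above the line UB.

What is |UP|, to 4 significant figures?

71.70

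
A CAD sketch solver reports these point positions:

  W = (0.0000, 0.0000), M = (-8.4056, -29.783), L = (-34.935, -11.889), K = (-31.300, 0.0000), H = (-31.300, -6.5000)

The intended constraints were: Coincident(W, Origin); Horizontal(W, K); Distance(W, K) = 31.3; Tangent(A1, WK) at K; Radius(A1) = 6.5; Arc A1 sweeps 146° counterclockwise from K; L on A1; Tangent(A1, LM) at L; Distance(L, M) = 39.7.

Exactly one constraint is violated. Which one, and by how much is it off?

Distance(L, M) = 39.7 — off by 7.70.

W = (0.00, 0.00) ✓; W.y = 0.00, K.y = 0.00 ✓; |WK| = 31.30 ✓; ∠(HK, KW) = 90.00° ✓; |HK| = 6.500 ✓; bearing(H→L) − bearing(H→K) = 146.0° ✓; |HL| = 6.500 ✓; ∠(HL, LM) = 90.00° ✓; |LM| = 32.00 ✗.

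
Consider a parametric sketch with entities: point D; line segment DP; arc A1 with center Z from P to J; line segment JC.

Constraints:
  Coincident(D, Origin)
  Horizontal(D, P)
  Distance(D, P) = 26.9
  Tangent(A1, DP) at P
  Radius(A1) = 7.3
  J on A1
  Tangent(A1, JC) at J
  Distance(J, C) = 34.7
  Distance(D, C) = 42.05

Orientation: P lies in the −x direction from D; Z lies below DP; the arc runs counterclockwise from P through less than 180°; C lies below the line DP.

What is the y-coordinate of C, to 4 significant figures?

-39.96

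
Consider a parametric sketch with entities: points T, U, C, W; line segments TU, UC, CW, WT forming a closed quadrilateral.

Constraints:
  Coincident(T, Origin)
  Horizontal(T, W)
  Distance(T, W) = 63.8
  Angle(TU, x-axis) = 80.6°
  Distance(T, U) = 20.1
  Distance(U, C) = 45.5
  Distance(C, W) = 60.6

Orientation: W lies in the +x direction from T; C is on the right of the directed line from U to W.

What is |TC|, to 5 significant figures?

26.809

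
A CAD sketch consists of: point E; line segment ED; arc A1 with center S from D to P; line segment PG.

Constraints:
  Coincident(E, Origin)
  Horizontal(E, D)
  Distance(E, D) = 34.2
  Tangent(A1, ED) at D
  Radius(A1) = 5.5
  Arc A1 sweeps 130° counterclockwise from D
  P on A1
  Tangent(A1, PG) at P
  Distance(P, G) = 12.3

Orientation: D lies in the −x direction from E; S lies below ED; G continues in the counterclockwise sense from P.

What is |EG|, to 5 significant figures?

35.656

E is at the origin; E and D share the same y with |ED| = 34.2 and D on the −x side, so D = (-34.200, 0.0000). The tangent condition forces SD to be normal to ED, so S = D + (0, -5.5) = (-34.200, -5.5000). On A1, D sits at bearing 90° from S; a 130° counterclockwise sweep puts P at bearing 220°, so P = S + 5.5·(cos 220°, sin 220°) = (-38.413, -9.0353). Tangency of A1 to PG means the radius SP is perpendicular to PG, so PG runs along (−sin 220°, cos 220°); with |PG| = 12.3, G = (-30.507, -18.458). Then |EG| = |G − E| = 35.656.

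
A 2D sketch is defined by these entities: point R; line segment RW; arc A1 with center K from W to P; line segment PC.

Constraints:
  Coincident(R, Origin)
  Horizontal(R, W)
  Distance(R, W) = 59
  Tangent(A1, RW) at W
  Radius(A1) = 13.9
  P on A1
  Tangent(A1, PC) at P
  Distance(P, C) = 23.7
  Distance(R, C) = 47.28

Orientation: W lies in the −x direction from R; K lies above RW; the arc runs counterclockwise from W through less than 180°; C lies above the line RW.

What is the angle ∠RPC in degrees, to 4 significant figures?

76.02°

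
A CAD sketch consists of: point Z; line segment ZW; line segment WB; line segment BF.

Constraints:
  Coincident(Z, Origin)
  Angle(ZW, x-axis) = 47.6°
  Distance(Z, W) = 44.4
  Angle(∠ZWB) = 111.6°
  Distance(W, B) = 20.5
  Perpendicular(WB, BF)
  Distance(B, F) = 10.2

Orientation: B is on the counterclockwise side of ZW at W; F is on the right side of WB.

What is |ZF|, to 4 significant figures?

63.31

Z is at the origin; ZW runs at 47.6° with length 44.4, so W = 44.4·(cos 47.6°, sin 47.6°) = (29.94, 32.79). ∠ZWB = 111.6°, so WB runs at 47.6° + (180° − 111.6°) = 116.0° from the x-axis; with |WB| = 20.5, B = W + 20.5·(cos 116.0°, sin 116.0°) = (20.95, 51.21). WB is perpendicular to BF; with |BF| = 10.2 on the right of WB, F = B + 10.2·(0.8988, 0.4384) = (30.12, 55.68). Then |ZF| = |F − Z| = 63.31.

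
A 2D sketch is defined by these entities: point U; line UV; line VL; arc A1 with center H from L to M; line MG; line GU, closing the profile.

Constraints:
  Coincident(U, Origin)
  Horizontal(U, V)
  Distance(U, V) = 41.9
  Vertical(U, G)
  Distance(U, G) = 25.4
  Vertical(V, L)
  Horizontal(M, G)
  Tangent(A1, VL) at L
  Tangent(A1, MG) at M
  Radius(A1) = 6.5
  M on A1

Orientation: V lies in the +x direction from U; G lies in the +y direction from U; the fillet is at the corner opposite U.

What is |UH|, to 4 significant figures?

40.13

UG is vertical with |UG| = 25.4 and G on the +y side, so G = (0.000, 25.40). The virtual corner opposite U is at (41.90, 25.40). The tangent condition forces HL to be normal to VL and the tangent condition forces HM to be normal to MG, with radius 6.5, so the center H sits 6.5 in from both sides at H = (35.40, 18.90). Then |UH| = |H − U| = 40.13.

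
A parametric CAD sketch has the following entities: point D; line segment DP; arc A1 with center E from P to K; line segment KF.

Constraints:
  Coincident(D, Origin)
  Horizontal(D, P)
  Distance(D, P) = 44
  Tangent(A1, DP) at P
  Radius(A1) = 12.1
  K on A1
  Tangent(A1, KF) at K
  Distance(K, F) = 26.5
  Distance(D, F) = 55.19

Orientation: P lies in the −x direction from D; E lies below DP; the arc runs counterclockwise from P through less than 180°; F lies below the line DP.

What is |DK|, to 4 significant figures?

57.03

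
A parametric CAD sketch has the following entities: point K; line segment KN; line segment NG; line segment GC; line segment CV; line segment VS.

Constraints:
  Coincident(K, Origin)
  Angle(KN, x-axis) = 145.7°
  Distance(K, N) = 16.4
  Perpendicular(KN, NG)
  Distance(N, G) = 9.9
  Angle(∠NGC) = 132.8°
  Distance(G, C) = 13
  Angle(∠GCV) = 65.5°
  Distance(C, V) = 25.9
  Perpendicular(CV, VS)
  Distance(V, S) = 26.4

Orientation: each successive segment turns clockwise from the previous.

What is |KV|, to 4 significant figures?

5.994

K is at the origin; KN runs at 145.7° with length 16.4, so N = (-13.55, 9.242). KN ⟂ NG, so NG runs at 55.70°; with |NG| = 9.9, G = (-7.969, 17.42). ∠NGC = 132.8° gives GC at 8.500° from the x-axis; with |GC| = 13.0, C = (4.888, 19.34). ∠GCV = 65.5° gives CV at -106.0° from the x-axis; with |CV| = 25.9, V = (-2.251, -5.555). Then |KV| = |V − K| = 5.994.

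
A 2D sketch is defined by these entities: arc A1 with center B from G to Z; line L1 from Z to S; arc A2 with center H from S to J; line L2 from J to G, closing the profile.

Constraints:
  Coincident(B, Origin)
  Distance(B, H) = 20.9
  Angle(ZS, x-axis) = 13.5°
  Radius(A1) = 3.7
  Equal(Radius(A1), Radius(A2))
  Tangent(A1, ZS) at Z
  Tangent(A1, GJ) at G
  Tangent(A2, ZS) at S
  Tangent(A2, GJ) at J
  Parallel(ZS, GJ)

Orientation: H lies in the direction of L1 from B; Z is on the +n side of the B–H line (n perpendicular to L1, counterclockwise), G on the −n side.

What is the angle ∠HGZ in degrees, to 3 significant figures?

80.0°

B is at the origin and H lies 20.9 along u from B, so H = 20.9·u = (20.3, 4.88). Tangency of A1 to both parallel lines with radius 3.7 puts Z and G at B ± 3.7·n: Z = (-0.864, 3.60), G = (0.864, -3.60). Then cos ∠HGZ = GH·GZ / (|GH||GZ|), giving 80.0°.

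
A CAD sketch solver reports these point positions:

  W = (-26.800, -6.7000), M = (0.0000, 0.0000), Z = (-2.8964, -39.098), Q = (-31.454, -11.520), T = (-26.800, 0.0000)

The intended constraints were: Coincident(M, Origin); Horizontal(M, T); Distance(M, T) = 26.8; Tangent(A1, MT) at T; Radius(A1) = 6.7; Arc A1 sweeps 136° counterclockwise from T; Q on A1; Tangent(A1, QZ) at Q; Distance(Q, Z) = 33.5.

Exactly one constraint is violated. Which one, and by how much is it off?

Distance(Q, Z) = 33.5 — off by 6.20.

M = (0.00, 0.00) ✓; M.y = 0.00, T.y = 0.00 ✓; |MT| = 26.80 ✓; ∠(WT, TM) = 90.00° ✓; |WT| = 6.700 ✓; bearing(W→Q) − bearing(W→T) = 136.0° ✓; |WQ| = 6.700 ✓; ∠(WQ, QZ) = 90.00° ✓; |QZ| = 39.70 ✗.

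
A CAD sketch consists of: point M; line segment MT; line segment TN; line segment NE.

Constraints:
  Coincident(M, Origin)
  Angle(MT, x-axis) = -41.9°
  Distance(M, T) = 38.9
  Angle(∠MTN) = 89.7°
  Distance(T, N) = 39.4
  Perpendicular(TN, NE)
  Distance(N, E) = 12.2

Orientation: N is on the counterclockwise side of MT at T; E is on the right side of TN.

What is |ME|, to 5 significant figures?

64.401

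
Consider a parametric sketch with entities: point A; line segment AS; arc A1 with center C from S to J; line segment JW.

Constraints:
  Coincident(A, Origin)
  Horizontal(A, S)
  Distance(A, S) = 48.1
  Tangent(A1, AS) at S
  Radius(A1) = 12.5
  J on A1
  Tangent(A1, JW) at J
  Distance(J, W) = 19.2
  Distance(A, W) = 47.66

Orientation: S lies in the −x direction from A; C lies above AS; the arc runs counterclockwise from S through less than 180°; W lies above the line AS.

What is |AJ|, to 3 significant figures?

37.7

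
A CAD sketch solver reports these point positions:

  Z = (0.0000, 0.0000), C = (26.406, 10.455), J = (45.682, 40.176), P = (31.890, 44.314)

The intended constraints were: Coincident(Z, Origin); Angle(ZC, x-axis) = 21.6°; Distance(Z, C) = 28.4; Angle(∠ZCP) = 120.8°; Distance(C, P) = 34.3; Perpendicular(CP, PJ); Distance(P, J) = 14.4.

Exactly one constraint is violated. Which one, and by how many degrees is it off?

Perpendicular(CP, PJ) — off by 7.50°.

Z = (0.00, 0.00) ✓; ZC at 21.60° ✓; |ZC| = 28.40 ✓; ∠ZCP = 120.8° ✓; |CP| = 34.30 ✓; ∠(CP, PJ) = 97.50° ✗; |PJ| = 14.40 ✓.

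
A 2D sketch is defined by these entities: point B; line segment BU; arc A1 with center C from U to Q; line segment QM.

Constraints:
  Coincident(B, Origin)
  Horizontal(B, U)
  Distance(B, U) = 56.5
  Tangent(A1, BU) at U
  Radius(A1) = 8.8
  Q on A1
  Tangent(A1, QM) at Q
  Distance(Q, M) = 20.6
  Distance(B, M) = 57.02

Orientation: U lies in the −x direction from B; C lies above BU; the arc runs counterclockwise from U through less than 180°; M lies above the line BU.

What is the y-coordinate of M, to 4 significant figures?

29.77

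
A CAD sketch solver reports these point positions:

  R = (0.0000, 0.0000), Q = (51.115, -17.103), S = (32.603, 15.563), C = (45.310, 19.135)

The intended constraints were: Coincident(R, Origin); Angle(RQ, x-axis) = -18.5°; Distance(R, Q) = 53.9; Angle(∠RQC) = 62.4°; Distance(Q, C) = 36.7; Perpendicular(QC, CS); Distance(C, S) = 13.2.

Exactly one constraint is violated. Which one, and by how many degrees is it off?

Perpendicular(QC, CS) — off by 6.60°.

R = (0.00, 0.00) ✓; RQ at -18.50° ✓; |RQ| = 53.90 ✓; ∠RQC = 62.40° ✓; |QC| = 36.70 ✓; ∠(QC, CS) = 96.60° ✗; |CS| = 13.20 ✓.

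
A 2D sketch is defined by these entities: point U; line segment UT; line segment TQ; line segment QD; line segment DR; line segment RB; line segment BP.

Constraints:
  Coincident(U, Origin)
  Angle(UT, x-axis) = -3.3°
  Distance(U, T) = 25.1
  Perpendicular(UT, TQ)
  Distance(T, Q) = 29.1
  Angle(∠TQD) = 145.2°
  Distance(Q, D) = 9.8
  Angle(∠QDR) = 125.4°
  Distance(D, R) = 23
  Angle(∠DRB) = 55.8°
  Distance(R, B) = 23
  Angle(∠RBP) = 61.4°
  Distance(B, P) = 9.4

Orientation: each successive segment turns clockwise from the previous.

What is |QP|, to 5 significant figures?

11.760

U is at the origin; UT runs at -3.3° with length 25.1, so T = (25.058, -1.4449). The perpendicularity gives TQ at right angles to UT, so TQ runs at -93.300°; with |TQ| = 29.1, Q = (23.383, -30.497). ∠TQD = 145.2° gives QD at -128.10° from the x-axis; with |QD| = 9.8, D = (17.336, -38.209). ∠QDR = 125.4° gives DR at 177.30° from the x-axis; with |DR| = 23.0, R = (-5.6382, -37.125). ∠DRB = 55.8° gives RB at 53.100° from the x-axis; with |RB| = 23.0, B = (8.1715, -18.732). ∠RBP = 61.4° gives BP at -65.500° from the x-axis; with |BP| = 9.4, P = (12.070, -27.286). Then |QP| = |P − Q| = 11.760.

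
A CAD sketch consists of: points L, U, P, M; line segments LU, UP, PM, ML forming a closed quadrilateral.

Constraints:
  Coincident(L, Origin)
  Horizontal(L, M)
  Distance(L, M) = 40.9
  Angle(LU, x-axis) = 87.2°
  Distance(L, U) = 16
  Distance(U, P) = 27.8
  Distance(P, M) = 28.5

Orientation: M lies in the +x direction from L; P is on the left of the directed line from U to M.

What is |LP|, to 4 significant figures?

36.83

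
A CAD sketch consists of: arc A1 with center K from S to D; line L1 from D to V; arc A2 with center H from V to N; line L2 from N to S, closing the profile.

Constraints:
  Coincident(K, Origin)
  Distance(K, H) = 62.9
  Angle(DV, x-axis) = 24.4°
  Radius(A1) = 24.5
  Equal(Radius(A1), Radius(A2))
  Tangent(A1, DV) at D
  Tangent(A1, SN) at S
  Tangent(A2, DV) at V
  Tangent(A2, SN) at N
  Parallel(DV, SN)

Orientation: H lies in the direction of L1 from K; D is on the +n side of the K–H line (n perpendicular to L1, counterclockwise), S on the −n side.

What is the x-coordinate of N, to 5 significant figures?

67.403

The slot axis is L1's direction at 24.4°, so u = (cos 24.4°, sin 24.4°) = (0.91068, 0.41310) and n = (−sin 24.4°, cos 24.4°) = (-0.41310, 0.91068). K is at the origin and H lies 62.9 along u from K, so H = 62.9·u = (57.282, 25.984). Tangency of A1 to both parallel lines with radius 24.5 puts D and S at K ± 24.5·n: D = (-10.121, 22.312), S = (10.121, -22.312). Equal radii place V and N the same way about H: V = H + 24.5·n = (47.161, 48.296), N = H − 24.5·n = (67.403, 3.6725). So N.x = 67.403.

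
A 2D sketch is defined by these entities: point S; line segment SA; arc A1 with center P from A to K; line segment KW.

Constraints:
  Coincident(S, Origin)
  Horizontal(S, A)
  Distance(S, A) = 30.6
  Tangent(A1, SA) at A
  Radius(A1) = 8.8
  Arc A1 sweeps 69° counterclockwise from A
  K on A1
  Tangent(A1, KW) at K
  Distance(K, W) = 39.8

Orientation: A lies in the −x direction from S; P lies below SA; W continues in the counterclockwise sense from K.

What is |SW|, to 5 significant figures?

68.187

On A1, A sits at bearing 90° from P; a 69° counterclockwise sweep puts K at bearing 159°, so K = P + 8.8·(cos 159°, sin 159°) = (-38.816, -5.6464). Since A1 is tangent to KW there, PK ⟂ KW, so KW runs along (−sin 159°, cos 159°); with |KW| = 39.8, W = (-53.079, -42.803). Then |SW| = |W − S| = 68.187.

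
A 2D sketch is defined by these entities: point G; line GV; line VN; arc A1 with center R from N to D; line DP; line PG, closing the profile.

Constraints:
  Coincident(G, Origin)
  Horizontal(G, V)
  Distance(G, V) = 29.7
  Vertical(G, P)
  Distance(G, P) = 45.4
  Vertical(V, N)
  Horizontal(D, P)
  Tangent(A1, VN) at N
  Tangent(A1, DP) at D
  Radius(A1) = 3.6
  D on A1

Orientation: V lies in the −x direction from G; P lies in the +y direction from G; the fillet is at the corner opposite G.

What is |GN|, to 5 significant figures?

51.277

G is at the origin; GV is horizontal with |GV| = 29.7 and V on the −x side, so V = (-29.700, 0.0000). GP is vertical with |GP| = 45.4 and P on the +y side, so P = (0.0000, 45.400). The virtual corner opposite G is at (-29.700, 45.400). A1 meets VN tangentially, so RN is at right angles to VN and tangency of A1 to DP means the radius RD is perpendicular to DP, with radius 3.6, so the center R sits 3.6 in from both sides at R = (-26.100, 41.800). That places the tangent points at N = (-29.700, 41.800) on VN and D = (-26.100, 45.400) on DP. Then |GN| = |N − G| = 51.277.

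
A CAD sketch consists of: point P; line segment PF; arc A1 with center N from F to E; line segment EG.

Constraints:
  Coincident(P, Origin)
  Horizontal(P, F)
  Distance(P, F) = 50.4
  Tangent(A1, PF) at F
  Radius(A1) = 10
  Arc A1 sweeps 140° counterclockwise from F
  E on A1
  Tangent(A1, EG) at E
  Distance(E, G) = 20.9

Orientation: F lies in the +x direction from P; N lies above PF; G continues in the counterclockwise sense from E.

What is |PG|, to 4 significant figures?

51.31

P is at the origin; P and F share the same y with |PF| = 50.4 and F on the +x side, so F = (50.40, 0.000). Tangency of A1 to PF means the radius NF is perpendicular to PF, so N = F + (0, 10) = (50.40, 10.00). On A1, F sits at bearing -90° from N; a 140° counterclockwise sweep puts E at bearing 50°, so E = N + 10.0·(cos 50°, sin 50°) = (56.83, 17.66). Tangency of A1 to EG means the radius NE is perpendicular to EG, so EG runs along (−sin 50°, cos 50°); with |EG| = 20.9, G = (40.82, 31.09). Then |PG| = |G − P| = 51.31.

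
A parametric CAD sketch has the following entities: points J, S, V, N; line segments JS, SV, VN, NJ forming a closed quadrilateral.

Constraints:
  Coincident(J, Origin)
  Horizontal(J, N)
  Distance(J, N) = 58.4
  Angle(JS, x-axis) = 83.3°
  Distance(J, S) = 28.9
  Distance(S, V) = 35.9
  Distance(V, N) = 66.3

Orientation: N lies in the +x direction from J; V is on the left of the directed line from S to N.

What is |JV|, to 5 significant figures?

62.550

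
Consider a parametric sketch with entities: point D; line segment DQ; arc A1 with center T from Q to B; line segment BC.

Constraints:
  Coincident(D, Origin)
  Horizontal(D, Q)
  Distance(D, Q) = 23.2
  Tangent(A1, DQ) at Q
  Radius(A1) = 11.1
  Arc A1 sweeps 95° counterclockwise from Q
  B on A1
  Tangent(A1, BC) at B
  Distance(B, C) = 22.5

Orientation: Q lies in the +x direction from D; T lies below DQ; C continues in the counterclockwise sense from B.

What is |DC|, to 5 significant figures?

37.254

D is at the origin; D and Q share the same y with |DQ| = 23.2 and Q on the +x side, so Q = (23.200, 0.0000). Tangency of A1 to DQ means the radius TQ is perpendicular to DQ, so T = Q + (0, -11.1) = (23.200, -11.100). On A1, Q sits at bearing 90° from T; a 95° counterclockwise sweep puts B at bearing 185°, so B = T + 11.1·(cos 185°, sin 185°) = (12.142, -12.067). The tangent condition forces TB to be normal to BC, so BC runs along (−sin 185°, cos 185°); with |BC| = 22.5, C = (14.103, -34.482). Then |DC| = |C − D| = 37.254.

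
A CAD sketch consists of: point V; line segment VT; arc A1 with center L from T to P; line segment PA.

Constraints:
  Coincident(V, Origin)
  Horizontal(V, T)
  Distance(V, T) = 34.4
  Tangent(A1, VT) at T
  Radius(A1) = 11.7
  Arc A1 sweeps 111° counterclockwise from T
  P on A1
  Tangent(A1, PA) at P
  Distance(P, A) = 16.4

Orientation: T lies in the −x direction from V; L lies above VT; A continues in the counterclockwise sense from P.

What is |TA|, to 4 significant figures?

31.61

V is at the origin; V and T share the same y with |VT| = 34.4 and T on the −x side, so T = (-34.40, 0.000). Tangency of A1 to VT means the radius LT is perpendicular to VT, so L = T + (0, 11.7) = (-34.40, 11.70). On A1, T sits at bearing -90° from L; a 111° counterclockwise sweep puts P at bearing 21°, so P = L + 11.7·(cos 21°, sin 21°) = (-23.48, 15.89). A1 meets PA tangentially, so LP is at right angles to PA, so PA runs along (−sin 21°, cos 21°); with |PA| = 16.4, A = (-29.35, 31.20). Then |TA| = |A − T| = 31.61.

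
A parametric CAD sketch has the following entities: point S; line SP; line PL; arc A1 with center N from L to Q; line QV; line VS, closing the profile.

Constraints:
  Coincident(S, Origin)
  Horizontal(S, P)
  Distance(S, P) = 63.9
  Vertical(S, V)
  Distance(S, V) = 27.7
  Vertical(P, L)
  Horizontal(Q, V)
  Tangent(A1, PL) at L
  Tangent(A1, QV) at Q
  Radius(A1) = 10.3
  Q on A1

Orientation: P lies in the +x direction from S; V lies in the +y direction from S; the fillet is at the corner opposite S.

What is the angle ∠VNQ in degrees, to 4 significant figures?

79.12°

The virtual corner opposite S is at (63.90, 27.70). Since A1 is tangent to PL there, NL ⟂ PL and A1 meets QV tangentially, so NQ is at right angles to QV, with radius 10.3, so the center N sits 10.3 in from both sides at N = (53.60, 17.40). That places the tangent points at L = (63.90, 17.40) on PL and Q = (53.60, 27.70) on QV. Then cos ∠VNQ = NV·NQ / (|NV||NQ|), giving 79.12°.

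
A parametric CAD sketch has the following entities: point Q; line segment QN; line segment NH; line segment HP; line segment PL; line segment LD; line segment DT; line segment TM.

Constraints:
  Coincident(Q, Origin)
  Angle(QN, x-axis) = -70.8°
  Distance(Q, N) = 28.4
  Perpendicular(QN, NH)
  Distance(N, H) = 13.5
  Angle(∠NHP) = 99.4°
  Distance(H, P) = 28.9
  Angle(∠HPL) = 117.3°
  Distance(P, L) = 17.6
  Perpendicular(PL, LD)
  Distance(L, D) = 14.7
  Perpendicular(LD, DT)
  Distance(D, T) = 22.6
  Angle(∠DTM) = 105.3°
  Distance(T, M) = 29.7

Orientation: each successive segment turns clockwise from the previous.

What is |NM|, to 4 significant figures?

48.82

Q is at the origin; QN runs at -70.8° with length 28.4, so N = (9.340, -26.82). QN ⟂ NH, so NH runs at -160.8°; with |NH| = 13.5, H = (-3.409, -31.26). ∠NHP = 99.4° gives HP at 118.6° from the x-axis; with |HP| = 28.9, P = (-17.24, -5.886). ∠HPL = 117.3° gives PL at 55.90° from the x-axis; with |PL| = 17.6, L = (-7.376, 8.688). PL is perpendicular to LD, so LD runs at -34.10°; with |LD| = 14.7, D = (4.796, 0.4462). The perpendicularity gives DT at right angles to LD, so DT runs at -124.1°; with |DT| = 22.6, T = (-7.874, -18.27). ∠DTM = 105.3° gives TM at 161.2° from the x-axis; with |TM| = 29.7, M = (-35.99, -8.697). Then |NM| = |M − N| = 48.82.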